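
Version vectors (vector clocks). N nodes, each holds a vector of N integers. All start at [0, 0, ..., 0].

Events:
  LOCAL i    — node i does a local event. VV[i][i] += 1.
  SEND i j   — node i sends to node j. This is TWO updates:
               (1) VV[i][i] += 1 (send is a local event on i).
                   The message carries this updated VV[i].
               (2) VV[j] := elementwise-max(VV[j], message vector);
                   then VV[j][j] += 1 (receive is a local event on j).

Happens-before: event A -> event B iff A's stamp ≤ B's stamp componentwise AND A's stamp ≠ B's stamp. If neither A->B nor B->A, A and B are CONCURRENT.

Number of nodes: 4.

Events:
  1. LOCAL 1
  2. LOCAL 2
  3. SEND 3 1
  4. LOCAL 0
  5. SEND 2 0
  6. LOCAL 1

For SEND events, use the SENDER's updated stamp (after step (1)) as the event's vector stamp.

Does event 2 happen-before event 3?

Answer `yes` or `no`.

Initial: VV[0]=[0, 0, 0, 0]
Initial: VV[1]=[0, 0, 0, 0]
Initial: VV[2]=[0, 0, 0, 0]
Initial: VV[3]=[0, 0, 0, 0]
Event 1: LOCAL 1: VV[1][1]++ -> VV[1]=[0, 1, 0, 0]
Event 2: LOCAL 2: VV[2][2]++ -> VV[2]=[0, 0, 1, 0]
Event 3: SEND 3->1: VV[3][3]++ -> VV[3]=[0, 0, 0, 1], msg_vec=[0, 0, 0, 1]; VV[1]=max(VV[1],msg_vec) then VV[1][1]++ -> VV[1]=[0, 2, 0, 1]
Event 4: LOCAL 0: VV[0][0]++ -> VV[0]=[1, 0, 0, 0]
Event 5: SEND 2->0: VV[2][2]++ -> VV[2]=[0, 0, 2, 0], msg_vec=[0, 0, 2, 0]; VV[0]=max(VV[0],msg_vec) then VV[0][0]++ -> VV[0]=[2, 0, 2, 0]
Event 6: LOCAL 1: VV[1][1]++ -> VV[1]=[0, 3, 0, 1]
Event 2 stamp: [0, 0, 1, 0]
Event 3 stamp: [0, 0, 0, 1]
[0, 0, 1, 0] <= [0, 0, 0, 1]? False. Equal? False. Happens-before: False

Answer: no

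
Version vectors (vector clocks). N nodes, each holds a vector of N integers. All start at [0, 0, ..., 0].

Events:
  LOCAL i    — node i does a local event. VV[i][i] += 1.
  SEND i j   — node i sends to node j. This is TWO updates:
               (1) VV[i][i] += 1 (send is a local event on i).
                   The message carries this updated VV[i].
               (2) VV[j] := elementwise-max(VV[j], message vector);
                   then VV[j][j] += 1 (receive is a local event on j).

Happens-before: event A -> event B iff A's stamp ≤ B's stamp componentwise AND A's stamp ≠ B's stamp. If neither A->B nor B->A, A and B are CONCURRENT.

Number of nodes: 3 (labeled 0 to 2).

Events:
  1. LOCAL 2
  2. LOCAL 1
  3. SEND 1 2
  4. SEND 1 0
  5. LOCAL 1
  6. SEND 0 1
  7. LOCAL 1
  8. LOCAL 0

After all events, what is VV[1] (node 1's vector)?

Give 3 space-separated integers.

Answer: 2 6 0

Derivation:
Initial: VV[0]=[0, 0, 0]
Initial: VV[1]=[0, 0, 0]
Initial: VV[2]=[0, 0, 0]
Event 1: LOCAL 2: VV[2][2]++ -> VV[2]=[0, 0, 1]
Event 2: LOCAL 1: VV[1][1]++ -> VV[1]=[0, 1, 0]
Event 3: SEND 1->2: VV[1][1]++ -> VV[1]=[0, 2, 0], msg_vec=[0, 2, 0]; VV[2]=max(VV[2],msg_vec) then VV[2][2]++ -> VV[2]=[0, 2, 2]
Event 4: SEND 1->0: VV[1][1]++ -> VV[1]=[0, 3, 0], msg_vec=[0, 3, 0]; VV[0]=max(VV[0],msg_vec) then VV[0][0]++ -> VV[0]=[1, 3, 0]
Event 5: LOCAL 1: VV[1][1]++ -> VV[1]=[0, 4, 0]
Event 6: SEND 0->1: VV[0][0]++ -> VV[0]=[2, 3, 0], msg_vec=[2, 3, 0]; VV[1]=max(VV[1],msg_vec) then VV[1][1]++ -> VV[1]=[2, 5, 0]
Event 7: LOCAL 1: VV[1][1]++ -> VV[1]=[2, 6, 0]
Event 8: LOCAL 0: VV[0][0]++ -> VV[0]=[3, 3, 0]
Final vectors: VV[0]=[3, 3, 0]; VV[1]=[2, 6, 0]; VV[2]=[0, 2, 2]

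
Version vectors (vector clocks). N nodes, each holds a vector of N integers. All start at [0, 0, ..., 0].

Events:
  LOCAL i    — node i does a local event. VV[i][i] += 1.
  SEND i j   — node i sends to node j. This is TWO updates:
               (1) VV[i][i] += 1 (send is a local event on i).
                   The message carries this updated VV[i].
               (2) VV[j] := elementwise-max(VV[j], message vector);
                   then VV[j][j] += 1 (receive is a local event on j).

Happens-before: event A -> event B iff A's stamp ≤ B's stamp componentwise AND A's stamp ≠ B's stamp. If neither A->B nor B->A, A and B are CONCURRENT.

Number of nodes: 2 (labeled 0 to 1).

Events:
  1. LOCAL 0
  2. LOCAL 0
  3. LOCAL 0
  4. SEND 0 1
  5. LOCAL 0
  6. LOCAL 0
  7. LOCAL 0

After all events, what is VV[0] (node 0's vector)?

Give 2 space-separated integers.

Answer: 7 0

Derivation:
Initial: VV[0]=[0, 0]
Initial: VV[1]=[0, 0]
Event 1: LOCAL 0: VV[0][0]++ -> VV[0]=[1, 0]
Event 2: LOCAL 0: VV[0][0]++ -> VV[0]=[2, 0]
Event 3: LOCAL 0: VV[0][0]++ -> VV[0]=[3, 0]
Event 4: SEND 0->1: VV[0][0]++ -> VV[0]=[4, 0], msg_vec=[4, 0]; VV[1]=max(VV[1],msg_vec) then VV[1][1]++ -> VV[1]=[4, 1]
Event 5: LOCAL 0: VV[0][0]++ -> VV[0]=[5, 0]
Event 6: LOCAL 0: VV[0][0]++ -> VV[0]=[6, 0]
Event 7: LOCAL 0: VV[0][0]++ -> VV[0]=[7, 0]
Final vectors: VV[0]=[7, 0]; VV[1]=[4, 1]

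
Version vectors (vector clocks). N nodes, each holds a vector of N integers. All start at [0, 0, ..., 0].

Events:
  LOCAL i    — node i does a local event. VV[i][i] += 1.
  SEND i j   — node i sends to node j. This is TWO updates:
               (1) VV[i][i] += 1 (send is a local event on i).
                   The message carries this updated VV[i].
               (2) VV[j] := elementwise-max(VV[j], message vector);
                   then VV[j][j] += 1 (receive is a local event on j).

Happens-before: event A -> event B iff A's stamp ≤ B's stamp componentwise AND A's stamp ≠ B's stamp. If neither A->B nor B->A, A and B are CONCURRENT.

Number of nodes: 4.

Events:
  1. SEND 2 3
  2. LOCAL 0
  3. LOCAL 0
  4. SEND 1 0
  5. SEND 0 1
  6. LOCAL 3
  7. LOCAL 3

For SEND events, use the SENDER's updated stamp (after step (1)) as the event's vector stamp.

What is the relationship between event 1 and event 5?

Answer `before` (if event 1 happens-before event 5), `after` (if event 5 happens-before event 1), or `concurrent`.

Initial: VV[0]=[0, 0, 0, 0]
Initial: VV[1]=[0, 0, 0, 0]
Initial: VV[2]=[0, 0, 0, 0]
Initial: VV[3]=[0, 0, 0, 0]
Event 1: SEND 2->3: VV[2][2]++ -> VV[2]=[0, 0, 1, 0], msg_vec=[0, 0, 1, 0]; VV[3]=max(VV[3],msg_vec) then VV[3][3]++ -> VV[3]=[0, 0, 1, 1]
Event 2: LOCAL 0: VV[0][0]++ -> VV[0]=[1, 0, 0, 0]
Event 3: LOCAL 0: VV[0][0]++ -> VV[0]=[2, 0, 0, 0]
Event 4: SEND 1->0: VV[1][1]++ -> VV[1]=[0, 1, 0, 0], msg_vec=[0, 1, 0, 0]; VV[0]=max(VV[0],msg_vec) then VV[0][0]++ -> VV[0]=[3, 1, 0, 0]
Event 5: SEND 0->1: VV[0][0]++ -> VV[0]=[4, 1, 0, 0], msg_vec=[4, 1, 0, 0]; VV[1]=max(VV[1],msg_vec) then VV[1][1]++ -> VV[1]=[4, 2, 0, 0]
Event 6: LOCAL 3: VV[3][3]++ -> VV[3]=[0, 0, 1, 2]
Event 7: LOCAL 3: VV[3][3]++ -> VV[3]=[0, 0, 1, 3]
Event 1 stamp: [0, 0, 1, 0]
Event 5 stamp: [4, 1, 0, 0]
[0, 0, 1, 0] <= [4, 1, 0, 0]? False
[4, 1, 0, 0] <= [0, 0, 1, 0]? False
Relation: concurrent

Answer: concurrent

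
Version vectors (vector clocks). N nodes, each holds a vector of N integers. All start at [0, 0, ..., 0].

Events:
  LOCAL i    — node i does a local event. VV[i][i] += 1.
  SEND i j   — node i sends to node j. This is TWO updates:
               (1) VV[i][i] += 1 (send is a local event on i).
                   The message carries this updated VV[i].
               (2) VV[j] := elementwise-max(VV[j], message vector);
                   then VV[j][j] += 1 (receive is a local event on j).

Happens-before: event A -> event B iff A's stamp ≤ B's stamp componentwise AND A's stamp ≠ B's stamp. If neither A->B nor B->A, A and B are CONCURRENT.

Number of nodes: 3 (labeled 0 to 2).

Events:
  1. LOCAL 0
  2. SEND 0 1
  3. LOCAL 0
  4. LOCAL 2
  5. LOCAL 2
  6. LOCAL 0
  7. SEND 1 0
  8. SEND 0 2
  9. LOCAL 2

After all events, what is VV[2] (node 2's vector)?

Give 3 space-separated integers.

Initial: VV[0]=[0, 0, 0]
Initial: VV[1]=[0, 0, 0]
Initial: VV[2]=[0, 0, 0]
Event 1: LOCAL 0: VV[0][0]++ -> VV[0]=[1, 0, 0]
Event 2: SEND 0->1: VV[0][0]++ -> VV[0]=[2, 0, 0], msg_vec=[2, 0, 0]; VV[1]=max(VV[1],msg_vec) then VV[1][1]++ -> VV[1]=[2, 1, 0]
Event 3: LOCAL 0: VV[0][0]++ -> VV[0]=[3, 0, 0]
Event 4: LOCAL 2: VV[2][2]++ -> VV[2]=[0, 0, 1]
Event 5: LOCAL 2: VV[2][2]++ -> VV[2]=[0, 0, 2]
Event 6: LOCAL 0: VV[0][0]++ -> VV[0]=[4, 0, 0]
Event 7: SEND 1->0: VV[1][1]++ -> VV[1]=[2, 2, 0], msg_vec=[2, 2, 0]; VV[0]=max(VV[0],msg_vec) then VV[0][0]++ -> VV[0]=[5, 2, 0]
Event 8: SEND 0->2: VV[0][0]++ -> VV[0]=[6, 2, 0], msg_vec=[6, 2, 0]; VV[2]=max(VV[2],msg_vec) then VV[2][2]++ -> VV[2]=[6, 2, 3]
Event 9: LOCAL 2: VV[2][2]++ -> VV[2]=[6, 2, 4]
Final vectors: VV[0]=[6, 2, 0]; VV[1]=[2, 2, 0]; VV[2]=[6, 2, 4]

Answer: 6 2 4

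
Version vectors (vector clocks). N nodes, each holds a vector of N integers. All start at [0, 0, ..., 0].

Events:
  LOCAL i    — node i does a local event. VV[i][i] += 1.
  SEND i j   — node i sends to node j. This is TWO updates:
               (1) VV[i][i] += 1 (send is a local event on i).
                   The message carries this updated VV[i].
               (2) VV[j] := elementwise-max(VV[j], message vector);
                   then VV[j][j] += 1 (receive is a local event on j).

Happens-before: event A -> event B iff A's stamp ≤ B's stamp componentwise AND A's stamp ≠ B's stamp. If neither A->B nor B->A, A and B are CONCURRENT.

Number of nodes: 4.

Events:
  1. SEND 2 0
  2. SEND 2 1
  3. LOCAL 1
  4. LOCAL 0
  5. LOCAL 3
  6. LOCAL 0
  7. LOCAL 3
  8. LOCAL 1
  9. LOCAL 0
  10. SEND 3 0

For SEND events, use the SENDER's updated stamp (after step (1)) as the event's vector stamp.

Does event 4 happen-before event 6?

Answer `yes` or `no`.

Initial: VV[0]=[0, 0, 0, 0]
Initial: VV[1]=[0, 0, 0, 0]
Initial: VV[2]=[0, 0, 0, 0]
Initial: VV[3]=[0, 0, 0, 0]
Event 1: SEND 2->0: VV[2][2]++ -> VV[2]=[0, 0, 1, 0], msg_vec=[0, 0, 1, 0]; VV[0]=max(VV[0],msg_vec) then VV[0][0]++ -> VV[0]=[1, 0, 1, 0]
Event 2: SEND 2->1: VV[2][2]++ -> VV[2]=[0, 0, 2, 0], msg_vec=[0, 0, 2, 0]; VV[1]=max(VV[1],msg_vec) then VV[1][1]++ -> VV[1]=[0, 1, 2, 0]
Event 3: LOCAL 1: VV[1][1]++ -> VV[1]=[0, 2, 2, 0]
Event 4: LOCAL 0: VV[0][0]++ -> VV[0]=[2, 0, 1, 0]
Event 5: LOCAL 3: VV[3][3]++ -> VV[3]=[0, 0, 0, 1]
Event 6: LOCAL 0: VV[0][0]++ -> VV[0]=[3, 0, 1, 0]
Event 7: LOCAL 3: VV[3][3]++ -> VV[3]=[0, 0, 0, 2]
Event 8: LOCAL 1: VV[1][1]++ -> VV[1]=[0, 3, 2, 0]
Event 9: LOCAL 0: VV[0][0]++ -> VV[0]=[4, 0, 1, 0]
Event 10: SEND 3->0: VV[3][3]++ -> VV[3]=[0, 0, 0, 3], msg_vec=[0, 0, 0, 3]; VV[0]=max(VV[0],msg_vec) then VV[0][0]++ -> VV[0]=[5, 0, 1, 3]
Event 4 stamp: [2, 0, 1, 0]
Event 6 stamp: [3, 0, 1, 0]
[2, 0, 1, 0] <= [3, 0, 1, 0]? True. Equal? False. Happens-before: True

Answer: yes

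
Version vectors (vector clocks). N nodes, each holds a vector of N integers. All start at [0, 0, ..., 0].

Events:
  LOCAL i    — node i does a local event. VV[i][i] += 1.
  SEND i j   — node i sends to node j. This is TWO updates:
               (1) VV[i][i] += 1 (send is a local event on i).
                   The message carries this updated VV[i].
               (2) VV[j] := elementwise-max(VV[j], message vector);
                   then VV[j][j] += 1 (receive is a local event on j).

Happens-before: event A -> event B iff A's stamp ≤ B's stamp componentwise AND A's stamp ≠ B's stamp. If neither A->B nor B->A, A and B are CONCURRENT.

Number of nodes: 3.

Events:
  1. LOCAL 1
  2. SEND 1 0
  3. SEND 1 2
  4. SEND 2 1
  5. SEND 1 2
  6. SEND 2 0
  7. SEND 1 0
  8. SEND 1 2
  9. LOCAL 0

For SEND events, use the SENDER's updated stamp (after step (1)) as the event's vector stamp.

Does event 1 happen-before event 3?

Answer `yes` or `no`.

Answer: yes

Derivation:
Initial: VV[0]=[0, 0, 0]
Initial: VV[1]=[0, 0, 0]
Initial: VV[2]=[0, 0, 0]
Event 1: LOCAL 1: VV[1][1]++ -> VV[1]=[0, 1, 0]
Event 2: SEND 1->0: VV[1][1]++ -> VV[1]=[0, 2, 0], msg_vec=[0, 2, 0]; VV[0]=max(VV[0],msg_vec) then VV[0][0]++ -> VV[0]=[1, 2, 0]
Event 3: SEND 1->2: VV[1][1]++ -> VV[1]=[0, 3, 0], msg_vec=[0, 3, 0]; VV[2]=max(VV[2],msg_vec) then VV[2][2]++ -> VV[2]=[0, 3, 1]
Event 4: SEND 2->1: VV[2][2]++ -> VV[2]=[0, 3, 2], msg_vec=[0, 3, 2]; VV[1]=max(VV[1],msg_vec) then VV[1][1]++ -> VV[1]=[0, 4, 2]
Event 5: SEND 1->2: VV[1][1]++ -> VV[1]=[0, 5, 2], msg_vec=[0, 5, 2]; VV[2]=max(VV[2],msg_vec) then VV[2][2]++ -> VV[2]=[0, 5, 3]
Event 6: SEND 2->0: VV[2][2]++ -> VV[2]=[0, 5, 4], msg_vec=[0, 5, 4]; VV[0]=max(VV[0],msg_vec) then VV[0][0]++ -> VV[0]=[2, 5, 4]
Event 7: SEND 1->0: VV[1][1]++ -> VV[1]=[0, 6, 2], msg_vec=[0, 6, 2]; VV[0]=max(VV[0],msg_vec) then VV[0][0]++ -> VV[0]=[3, 6, 4]
Event 8: SEND 1->2: VV[1][1]++ -> VV[1]=[0, 7, 2], msg_vec=[0, 7, 2]; VV[2]=max(VV[2],msg_vec) then VV[2][2]++ -> VV[2]=[0, 7, 5]
Event 9: LOCAL 0: VV[0][0]++ -> VV[0]=[4, 6, 4]
Event 1 stamp: [0, 1, 0]
Event 3 stamp: [0, 3, 0]
[0, 1, 0] <= [0, 3, 0]? True. Equal? False. Happens-before: True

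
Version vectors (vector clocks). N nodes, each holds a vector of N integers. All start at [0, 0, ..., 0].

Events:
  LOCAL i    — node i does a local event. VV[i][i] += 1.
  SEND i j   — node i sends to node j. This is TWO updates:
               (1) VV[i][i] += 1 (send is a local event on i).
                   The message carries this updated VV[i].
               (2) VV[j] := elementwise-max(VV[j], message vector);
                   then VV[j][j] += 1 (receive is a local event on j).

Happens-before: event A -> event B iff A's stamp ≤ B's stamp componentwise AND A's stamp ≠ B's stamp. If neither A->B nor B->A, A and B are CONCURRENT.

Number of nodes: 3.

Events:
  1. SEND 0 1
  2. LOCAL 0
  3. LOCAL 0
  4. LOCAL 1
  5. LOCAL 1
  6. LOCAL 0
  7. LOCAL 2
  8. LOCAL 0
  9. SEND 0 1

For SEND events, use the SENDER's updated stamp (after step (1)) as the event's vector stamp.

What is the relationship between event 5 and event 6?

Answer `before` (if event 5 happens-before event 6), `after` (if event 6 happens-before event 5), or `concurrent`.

Answer: concurrent

Derivation:
Initial: VV[0]=[0, 0, 0]
Initial: VV[1]=[0, 0, 0]
Initial: VV[2]=[0, 0, 0]
Event 1: SEND 0->1: VV[0][0]++ -> VV[0]=[1, 0, 0], msg_vec=[1, 0, 0]; VV[1]=max(VV[1],msg_vec) then VV[1][1]++ -> VV[1]=[1, 1, 0]
Event 2: LOCAL 0: VV[0][0]++ -> VV[0]=[2, 0, 0]
Event 3: LOCAL 0: VV[0][0]++ -> VV[0]=[3, 0, 0]
Event 4: LOCAL 1: VV[1][1]++ -> VV[1]=[1, 2, 0]
Event 5: LOCAL 1: VV[1][1]++ -> VV[1]=[1, 3, 0]
Event 6: LOCAL 0: VV[0][0]++ -> VV[0]=[4, 0, 0]
Event 7: LOCAL 2: VV[2][2]++ -> VV[2]=[0, 0, 1]
Event 8: LOCAL 0: VV[0][0]++ -> VV[0]=[5, 0, 0]
Event 9: SEND 0->1: VV[0][0]++ -> VV[0]=[6, 0, 0], msg_vec=[6, 0, 0]; VV[1]=max(VV[1],msg_vec) then VV[1][1]++ -> VV[1]=[6, 4, 0]
Event 5 stamp: [1, 3, 0]
Event 6 stamp: [4, 0, 0]
[1, 3, 0] <= [4, 0, 0]? False
[4, 0, 0] <= [1, 3, 0]? False
Relation: concurrent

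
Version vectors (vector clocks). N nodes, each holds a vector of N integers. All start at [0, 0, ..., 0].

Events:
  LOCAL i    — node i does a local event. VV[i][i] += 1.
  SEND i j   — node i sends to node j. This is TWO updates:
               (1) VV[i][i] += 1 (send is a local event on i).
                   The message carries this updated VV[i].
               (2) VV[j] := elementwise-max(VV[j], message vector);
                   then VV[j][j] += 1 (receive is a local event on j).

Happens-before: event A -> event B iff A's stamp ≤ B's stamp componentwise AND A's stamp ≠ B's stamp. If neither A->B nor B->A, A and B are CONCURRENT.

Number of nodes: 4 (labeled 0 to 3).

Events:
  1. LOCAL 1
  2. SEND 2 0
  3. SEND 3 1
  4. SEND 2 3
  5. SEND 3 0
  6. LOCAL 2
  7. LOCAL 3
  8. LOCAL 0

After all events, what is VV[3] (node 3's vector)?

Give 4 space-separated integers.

Initial: VV[0]=[0, 0, 0, 0]
Initial: VV[1]=[0, 0, 0, 0]
Initial: VV[2]=[0, 0, 0, 0]
Initial: VV[3]=[0, 0, 0, 0]
Event 1: LOCAL 1: VV[1][1]++ -> VV[1]=[0, 1, 0, 0]
Event 2: SEND 2->0: VV[2][2]++ -> VV[2]=[0, 0, 1, 0], msg_vec=[0, 0, 1, 0]; VV[0]=max(VV[0],msg_vec) then VV[0][0]++ -> VV[0]=[1, 0, 1, 0]
Event 3: SEND 3->1: VV[3][3]++ -> VV[3]=[0, 0, 0, 1], msg_vec=[0, 0, 0, 1]; VV[1]=max(VV[1],msg_vec) then VV[1][1]++ -> VV[1]=[0, 2, 0, 1]
Event 4: SEND 2->3: VV[2][2]++ -> VV[2]=[0, 0, 2, 0], msg_vec=[0, 0, 2, 0]; VV[3]=max(VV[3],msg_vec) then VV[3][3]++ -> VV[3]=[0, 0, 2, 2]
Event 5: SEND 3->0: VV[3][3]++ -> VV[3]=[0, 0, 2, 3], msg_vec=[0, 0, 2, 3]; VV[0]=max(VV[0],msg_vec) then VV[0][0]++ -> VV[0]=[2, 0, 2, 3]
Event 6: LOCAL 2: VV[2][2]++ -> VV[2]=[0, 0, 3, 0]
Event 7: LOCAL 3: VV[3][3]++ -> VV[3]=[0, 0, 2, 4]
Event 8: LOCAL 0: VV[0][0]++ -> VV[0]=[3, 0, 2, 3]
Final vectors: VV[0]=[3, 0, 2, 3]; VV[1]=[0, 2, 0, 1]; VV[2]=[0, 0, 3, 0]; VV[3]=[0, 0, 2, 4]

Answer: 0 0 2 4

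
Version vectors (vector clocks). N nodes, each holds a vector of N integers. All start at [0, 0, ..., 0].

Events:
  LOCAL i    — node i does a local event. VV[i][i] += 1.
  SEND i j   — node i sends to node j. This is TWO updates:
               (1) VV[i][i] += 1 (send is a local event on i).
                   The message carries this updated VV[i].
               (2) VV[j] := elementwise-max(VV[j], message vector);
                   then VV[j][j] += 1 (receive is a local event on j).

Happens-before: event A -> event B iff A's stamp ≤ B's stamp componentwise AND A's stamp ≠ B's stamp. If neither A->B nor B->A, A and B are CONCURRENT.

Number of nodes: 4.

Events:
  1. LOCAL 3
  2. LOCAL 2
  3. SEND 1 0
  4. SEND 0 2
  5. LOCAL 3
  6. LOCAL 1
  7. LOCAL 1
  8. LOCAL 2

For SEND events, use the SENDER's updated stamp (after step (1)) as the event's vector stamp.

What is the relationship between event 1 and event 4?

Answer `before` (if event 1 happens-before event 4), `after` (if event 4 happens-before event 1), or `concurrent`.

Initial: VV[0]=[0, 0, 0, 0]
Initial: VV[1]=[0, 0, 0, 0]
Initial: VV[2]=[0, 0, 0, 0]
Initial: VV[3]=[0, 0, 0, 0]
Event 1: LOCAL 3: VV[3][3]++ -> VV[3]=[0, 0, 0, 1]
Event 2: LOCAL 2: VV[2][2]++ -> VV[2]=[0, 0, 1, 0]
Event 3: SEND 1->0: VV[1][1]++ -> VV[1]=[0, 1, 0, 0], msg_vec=[0, 1, 0, 0]; VV[0]=max(VV[0],msg_vec) then VV[0][0]++ -> VV[0]=[1, 1, 0, 0]
Event 4: SEND 0->2: VV[0][0]++ -> VV[0]=[2, 1, 0, 0], msg_vec=[2, 1, 0, 0]; VV[2]=max(VV[2],msg_vec) then VV[2][2]++ -> VV[2]=[2, 1, 2, 0]
Event 5: LOCAL 3: VV[3][3]++ -> VV[3]=[0, 0, 0, 2]
Event 6: LOCAL 1: VV[1][1]++ -> VV[1]=[0, 2, 0, 0]
Event 7: LOCAL 1: VV[1][1]++ -> VV[1]=[0, 3, 0, 0]
Event 8: LOCAL 2: VV[2][2]++ -> VV[2]=[2, 1, 3, 0]
Event 1 stamp: [0, 0, 0, 1]
Event 4 stamp: [2, 1, 0, 0]
[0, 0, 0, 1] <= [2, 1, 0, 0]? False
[2, 1, 0, 0] <= [0, 0, 0, 1]? False
Relation: concurrent

Answer: concurrent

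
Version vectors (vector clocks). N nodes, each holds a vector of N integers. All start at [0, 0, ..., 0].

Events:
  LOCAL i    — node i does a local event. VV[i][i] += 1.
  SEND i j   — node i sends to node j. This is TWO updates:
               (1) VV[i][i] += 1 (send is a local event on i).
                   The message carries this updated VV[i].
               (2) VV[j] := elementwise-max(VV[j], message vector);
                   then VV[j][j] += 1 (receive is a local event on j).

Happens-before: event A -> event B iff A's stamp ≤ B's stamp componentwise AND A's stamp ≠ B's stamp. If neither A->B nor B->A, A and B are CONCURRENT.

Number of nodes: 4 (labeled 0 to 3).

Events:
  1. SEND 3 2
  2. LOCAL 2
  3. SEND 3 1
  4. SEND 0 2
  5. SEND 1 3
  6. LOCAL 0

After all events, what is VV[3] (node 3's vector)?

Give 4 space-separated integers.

Answer: 0 2 0 3

Derivation:
Initial: VV[0]=[0, 0, 0, 0]
Initial: VV[1]=[0, 0, 0, 0]
Initial: VV[2]=[0, 0, 0, 0]
Initial: VV[3]=[0, 0, 0, 0]
Event 1: SEND 3->2: VV[3][3]++ -> VV[3]=[0, 0, 0, 1], msg_vec=[0, 0, 0, 1]; VV[2]=max(VV[2],msg_vec) then VV[2][2]++ -> VV[2]=[0, 0, 1, 1]
Event 2: LOCAL 2: VV[2][2]++ -> VV[2]=[0, 0, 2, 1]
Event 3: SEND 3->1: VV[3][3]++ -> VV[3]=[0, 0, 0, 2], msg_vec=[0, 0, 0, 2]; VV[1]=max(VV[1],msg_vec) then VV[1][1]++ -> VV[1]=[0, 1, 0, 2]
Event 4: SEND 0->2: VV[0][0]++ -> VV[0]=[1, 0, 0, 0], msg_vec=[1, 0, 0, 0]; VV[2]=max(VV[2],msg_vec) then VV[2][2]++ -> VV[2]=[1, 0, 3, 1]
Event 5: SEND 1->3: VV[1][1]++ -> VV[1]=[0, 2, 0, 2], msg_vec=[0, 2, 0, 2]; VV[3]=max(VV[3],msg_vec) then VV[3][3]++ -> VV[3]=[0, 2, 0, 3]
Event 6: LOCAL 0: VV[0][0]++ -> VV[0]=[2, 0, 0, 0]
Final vectors: VV[0]=[2, 0, 0, 0]; VV[1]=[0, 2, 0, 2]; VV[2]=[1, 0, 3, 1]; VV[3]=[0, 2, 0, 3]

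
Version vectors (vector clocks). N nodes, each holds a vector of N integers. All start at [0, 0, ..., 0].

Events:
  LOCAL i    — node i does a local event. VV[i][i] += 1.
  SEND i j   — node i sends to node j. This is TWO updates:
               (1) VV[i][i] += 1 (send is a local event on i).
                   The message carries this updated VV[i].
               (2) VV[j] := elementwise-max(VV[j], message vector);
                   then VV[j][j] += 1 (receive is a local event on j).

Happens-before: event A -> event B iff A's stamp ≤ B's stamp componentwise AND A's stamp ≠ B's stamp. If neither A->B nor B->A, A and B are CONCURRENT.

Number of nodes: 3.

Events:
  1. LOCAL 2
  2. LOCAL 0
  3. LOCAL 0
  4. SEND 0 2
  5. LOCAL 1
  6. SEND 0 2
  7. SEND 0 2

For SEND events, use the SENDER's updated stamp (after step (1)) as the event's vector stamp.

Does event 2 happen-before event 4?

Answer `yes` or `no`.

Answer: yes

Derivation:
Initial: VV[0]=[0, 0, 0]
Initial: VV[1]=[0, 0, 0]
Initial: VV[2]=[0, 0, 0]
Event 1: LOCAL 2: VV[2][2]++ -> VV[2]=[0, 0, 1]
Event 2: LOCAL 0: VV[0][0]++ -> VV[0]=[1, 0, 0]
Event 3: LOCAL 0: VV[0][0]++ -> VV[0]=[2, 0, 0]
Event 4: SEND 0->2: VV[0][0]++ -> VV[0]=[3, 0, 0], msg_vec=[3, 0, 0]; VV[2]=max(VV[2],msg_vec) then VV[2][2]++ -> VV[2]=[3, 0, 2]
Event 5: LOCAL 1: VV[1][1]++ -> VV[1]=[0, 1, 0]
Event 6: SEND 0->2: VV[0][0]++ -> VV[0]=[4, 0, 0], msg_vec=[4, 0, 0]; VV[2]=max(VV[2],msg_vec) then VV[2][2]++ -> VV[2]=[4, 0, 3]
Event 7: SEND 0->2: VV[0][0]++ -> VV[0]=[5, 0, 0], msg_vec=[5, 0, 0]; VV[2]=max(VV[2],msg_vec) then VV[2][2]++ -> VV[2]=[5, 0, 4]
Event 2 stamp: [1, 0, 0]
Event 4 stamp: [3, 0, 0]
[1, 0, 0] <= [3, 0, 0]? True. Equal? False. Happens-before: True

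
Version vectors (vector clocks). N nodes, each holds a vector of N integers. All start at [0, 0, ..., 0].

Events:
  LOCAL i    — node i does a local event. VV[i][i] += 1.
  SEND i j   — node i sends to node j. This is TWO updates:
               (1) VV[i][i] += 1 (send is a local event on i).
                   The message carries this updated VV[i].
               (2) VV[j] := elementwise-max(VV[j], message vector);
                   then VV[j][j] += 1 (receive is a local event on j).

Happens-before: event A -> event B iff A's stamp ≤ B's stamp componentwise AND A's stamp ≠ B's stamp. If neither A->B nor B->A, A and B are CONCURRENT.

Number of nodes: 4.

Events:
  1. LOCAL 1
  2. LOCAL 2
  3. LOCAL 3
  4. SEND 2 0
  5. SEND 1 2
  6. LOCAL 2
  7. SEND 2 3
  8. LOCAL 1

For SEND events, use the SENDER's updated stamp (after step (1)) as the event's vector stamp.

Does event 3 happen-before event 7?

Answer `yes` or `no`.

Answer: no

Derivation:
Initial: VV[0]=[0, 0, 0, 0]
Initial: VV[1]=[0, 0, 0, 0]
Initial: VV[2]=[0, 0, 0, 0]
Initial: VV[3]=[0, 0, 0, 0]
Event 1: LOCAL 1: VV[1][1]++ -> VV[1]=[0, 1, 0, 0]
Event 2: LOCAL 2: VV[2][2]++ -> VV[2]=[0, 0, 1, 0]
Event 3: LOCAL 3: VV[3][3]++ -> VV[3]=[0, 0, 0, 1]
Event 4: SEND 2->0: VV[2][2]++ -> VV[2]=[0, 0, 2, 0], msg_vec=[0, 0, 2, 0]; VV[0]=max(VV[0],msg_vec) then VV[0][0]++ -> VV[0]=[1, 0, 2, 0]
Event 5: SEND 1->2: VV[1][1]++ -> VV[1]=[0, 2, 0, 0], msg_vec=[0, 2, 0, 0]; VV[2]=max(VV[2],msg_vec) then VV[2][2]++ -> VV[2]=[0, 2, 3, 0]
Event 6: LOCAL 2: VV[2][2]++ -> VV[2]=[0, 2, 4, 0]
Event 7: SEND 2->3: VV[2][2]++ -> VV[2]=[0, 2, 5, 0], msg_vec=[0, 2, 5, 0]; VV[3]=max(VV[3],msg_vec) then VV[3][3]++ -> VV[3]=[0, 2, 5, 2]
Event 8: LOCAL 1: VV[1][1]++ -> VV[1]=[0, 3, 0, 0]
Event 3 stamp: [0, 0, 0, 1]
Event 7 stamp: [0, 2, 5, 0]
[0, 0, 0, 1] <= [0, 2, 5, 0]? False. Equal? False. Happens-before: False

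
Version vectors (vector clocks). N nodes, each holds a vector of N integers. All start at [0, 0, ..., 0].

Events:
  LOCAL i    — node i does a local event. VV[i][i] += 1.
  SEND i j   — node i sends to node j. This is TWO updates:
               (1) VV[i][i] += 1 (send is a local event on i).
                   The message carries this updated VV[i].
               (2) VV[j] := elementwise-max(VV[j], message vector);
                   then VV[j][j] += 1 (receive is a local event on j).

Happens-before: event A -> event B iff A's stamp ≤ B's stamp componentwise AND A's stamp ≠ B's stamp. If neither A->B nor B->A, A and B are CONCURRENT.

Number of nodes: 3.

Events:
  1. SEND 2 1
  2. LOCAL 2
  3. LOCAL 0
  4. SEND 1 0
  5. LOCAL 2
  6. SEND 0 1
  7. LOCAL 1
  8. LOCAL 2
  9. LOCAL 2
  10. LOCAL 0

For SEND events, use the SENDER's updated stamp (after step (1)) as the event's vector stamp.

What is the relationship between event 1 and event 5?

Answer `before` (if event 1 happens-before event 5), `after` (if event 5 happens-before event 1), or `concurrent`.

Initial: VV[0]=[0, 0, 0]
Initial: VV[1]=[0, 0, 0]
Initial: VV[2]=[0, 0, 0]
Event 1: SEND 2->1: VV[2][2]++ -> VV[2]=[0, 0, 1], msg_vec=[0, 0, 1]; VV[1]=max(VV[1],msg_vec) then VV[1][1]++ -> VV[1]=[0, 1, 1]
Event 2: LOCAL 2: VV[2][2]++ -> VV[2]=[0, 0, 2]
Event 3: LOCAL 0: VV[0][0]++ -> VV[0]=[1, 0, 0]
Event 4: SEND 1->0: VV[1][1]++ -> VV[1]=[0, 2, 1], msg_vec=[0, 2, 1]; VV[0]=max(VV[0],msg_vec) then VV[0][0]++ -> VV[0]=[2, 2, 1]
Event 5: LOCAL 2: VV[2][2]++ -> VV[2]=[0, 0, 3]
Event 6: SEND 0->1: VV[0][0]++ -> VV[0]=[3, 2, 1], msg_vec=[3, 2, 1]; VV[1]=max(VV[1],msg_vec) then VV[1][1]++ -> VV[1]=[3, 3, 1]
Event 7: LOCAL 1: VV[1][1]++ -> VV[1]=[3, 4, 1]
Event 8: LOCAL 2: VV[2][2]++ -> VV[2]=[0, 0, 4]
Event 9: LOCAL 2: VV[2][2]++ -> VV[2]=[0, 0, 5]
Event 10: LOCAL 0: VV[0][0]++ -> VV[0]=[4, 2, 1]
Event 1 stamp: [0, 0, 1]
Event 5 stamp: [0, 0, 3]
[0, 0, 1] <= [0, 0, 3]? True
[0, 0, 3] <= [0, 0, 1]? False
Relation: before

Answer: before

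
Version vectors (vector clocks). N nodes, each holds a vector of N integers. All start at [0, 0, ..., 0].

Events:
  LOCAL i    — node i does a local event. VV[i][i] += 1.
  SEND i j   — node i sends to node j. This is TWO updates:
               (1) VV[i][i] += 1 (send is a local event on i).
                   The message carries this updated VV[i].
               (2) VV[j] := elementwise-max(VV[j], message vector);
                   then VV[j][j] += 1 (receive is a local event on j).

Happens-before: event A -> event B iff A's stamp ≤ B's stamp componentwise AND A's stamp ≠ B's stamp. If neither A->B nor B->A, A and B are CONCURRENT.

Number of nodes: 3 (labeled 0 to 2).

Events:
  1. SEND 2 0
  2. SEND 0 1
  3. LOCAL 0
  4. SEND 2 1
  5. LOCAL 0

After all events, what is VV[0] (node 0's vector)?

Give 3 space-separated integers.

Initial: VV[0]=[0, 0, 0]
Initial: VV[1]=[0, 0, 0]
Initial: VV[2]=[0, 0, 0]
Event 1: SEND 2->0: VV[2][2]++ -> VV[2]=[0, 0, 1], msg_vec=[0, 0, 1]; VV[0]=max(VV[0],msg_vec) then VV[0][0]++ -> VV[0]=[1, 0, 1]
Event 2: SEND 0->1: VV[0][0]++ -> VV[0]=[2, 0, 1], msg_vec=[2, 0, 1]; VV[1]=max(VV[1],msg_vec) then VV[1][1]++ -> VV[1]=[2, 1, 1]
Event 3: LOCAL 0: VV[0][0]++ -> VV[0]=[3, 0, 1]
Event 4: SEND 2->1: VV[2][2]++ -> VV[2]=[0, 0, 2], msg_vec=[0, 0, 2]; VV[1]=max(VV[1],msg_vec) then VV[1][1]++ -> VV[1]=[2, 2, 2]
Event 5: LOCAL 0: VV[0][0]++ -> VV[0]=[4, 0, 1]
Final vectors: VV[0]=[4, 0, 1]; VV[1]=[2, 2, 2]; VV[2]=[0, 0, 2]

Answer: 4 0 1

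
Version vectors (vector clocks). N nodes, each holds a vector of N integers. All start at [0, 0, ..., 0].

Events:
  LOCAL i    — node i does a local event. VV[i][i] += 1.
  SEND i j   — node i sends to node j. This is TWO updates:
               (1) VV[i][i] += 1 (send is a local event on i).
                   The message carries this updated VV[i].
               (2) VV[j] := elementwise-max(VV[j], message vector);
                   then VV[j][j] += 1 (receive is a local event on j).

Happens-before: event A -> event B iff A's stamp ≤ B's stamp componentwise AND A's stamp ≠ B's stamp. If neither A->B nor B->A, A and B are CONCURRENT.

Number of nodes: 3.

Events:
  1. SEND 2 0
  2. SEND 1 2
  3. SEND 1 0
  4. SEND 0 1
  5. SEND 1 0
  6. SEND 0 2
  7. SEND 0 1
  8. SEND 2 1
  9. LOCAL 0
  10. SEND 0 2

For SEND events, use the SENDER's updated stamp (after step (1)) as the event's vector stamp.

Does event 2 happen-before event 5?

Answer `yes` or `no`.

Initial: VV[0]=[0, 0, 0]
Initial: VV[1]=[0, 0, 0]
Initial: VV[2]=[0, 0, 0]
Event 1: SEND 2->0: VV[2][2]++ -> VV[2]=[0, 0, 1], msg_vec=[0, 0, 1]; VV[0]=max(VV[0],msg_vec) then VV[0][0]++ -> VV[0]=[1, 0, 1]
Event 2: SEND 1->2: VV[1][1]++ -> VV[1]=[0, 1, 0], msg_vec=[0, 1, 0]; VV[2]=max(VV[2],msg_vec) then VV[2][2]++ -> VV[2]=[0, 1, 2]
Event 3: SEND 1->0: VV[1][1]++ -> VV[1]=[0, 2, 0], msg_vec=[0, 2, 0]; VV[0]=max(VV[0],msg_vec) then VV[0][0]++ -> VV[0]=[2, 2, 1]
Event 4: SEND 0->1: VV[0][0]++ -> VV[0]=[3, 2, 1], msg_vec=[3, 2, 1]; VV[1]=max(VV[1],msg_vec) then VV[1][1]++ -> VV[1]=[3, 3, 1]
Event 5: SEND 1->0: VV[1][1]++ -> VV[1]=[3, 4, 1], msg_vec=[3, 4, 1]; VV[0]=max(VV[0],msg_vec) then VV[0][0]++ -> VV[0]=[4, 4, 1]
Event 6: SEND 0->2: VV[0][0]++ -> VV[0]=[5, 4, 1], msg_vec=[5, 4, 1]; VV[2]=max(VV[2],msg_vec) then VV[2][2]++ -> VV[2]=[5, 4, 3]
Event 7: SEND 0->1: VV[0][0]++ -> VV[0]=[6, 4, 1], msg_vec=[6, 4, 1]; VV[1]=max(VV[1],msg_vec) then VV[1][1]++ -> VV[1]=[6, 5, 1]
Event 8: SEND 2->1: VV[2][2]++ -> VV[2]=[5, 4, 4], msg_vec=[5, 4, 4]; VV[1]=max(VV[1],msg_vec) then VV[1][1]++ -> VV[1]=[6, 6, 4]
Event 9: LOCAL 0: VV[0][0]++ -> VV[0]=[7, 4, 1]
Event 10: SEND 0->2: VV[0][0]++ -> VV[0]=[8, 4, 1], msg_vec=[8, 4, 1]; VV[2]=max(VV[2],msg_vec) then VV[2][2]++ -> VV[2]=[8, 4, 5]
Event 2 stamp: [0, 1, 0]
Event 5 stamp: [3, 4, 1]
[0, 1, 0] <= [3, 4, 1]? True. Equal? False. Happens-before: True

Answer: yes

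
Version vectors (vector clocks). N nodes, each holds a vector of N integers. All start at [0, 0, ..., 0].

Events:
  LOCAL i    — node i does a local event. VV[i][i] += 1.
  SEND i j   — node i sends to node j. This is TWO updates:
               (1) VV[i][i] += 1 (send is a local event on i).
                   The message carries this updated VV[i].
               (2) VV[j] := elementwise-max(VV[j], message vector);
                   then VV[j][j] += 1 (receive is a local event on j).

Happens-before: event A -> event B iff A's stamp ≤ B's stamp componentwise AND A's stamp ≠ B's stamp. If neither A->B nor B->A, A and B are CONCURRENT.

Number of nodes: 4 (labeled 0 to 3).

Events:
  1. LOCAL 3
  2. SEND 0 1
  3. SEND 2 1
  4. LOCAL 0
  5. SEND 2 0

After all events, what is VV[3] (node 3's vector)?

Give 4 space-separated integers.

Initial: VV[0]=[0, 0, 0, 0]
Initial: VV[1]=[0, 0, 0, 0]
Initial: VV[2]=[0, 0, 0, 0]
Initial: VV[3]=[0, 0, 0, 0]
Event 1: LOCAL 3: VV[3][3]++ -> VV[3]=[0, 0, 0, 1]
Event 2: SEND 0->1: VV[0][0]++ -> VV[0]=[1, 0, 0, 0], msg_vec=[1, 0, 0, 0]; VV[1]=max(VV[1],msg_vec) then VV[1][1]++ -> VV[1]=[1, 1, 0, 0]
Event 3: SEND 2->1: VV[2][2]++ -> VV[2]=[0, 0, 1, 0], msg_vec=[0, 0, 1, 0]; VV[1]=max(VV[1],msg_vec) then VV[1][1]++ -> VV[1]=[1, 2, 1, 0]
Event 4: LOCAL 0: VV[0][0]++ -> VV[0]=[2, 0, 0, 0]
Event 5: SEND 2->0: VV[2][2]++ -> VV[2]=[0, 0, 2, 0], msg_vec=[0, 0, 2, 0]; VV[0]=max(VV[0],msg_vec) then VV[0][0]++ -> VV[0]=[3, 0, 2, 0]
Final vectors: VV[0]=[3, 0, 2, 0]; VV[1]=[1, 2, 1, 0]; VV[2]=[0, 0, 2, 0]; VV[3]=[0, 0, 0, 1]

Answer: 0 0 0 1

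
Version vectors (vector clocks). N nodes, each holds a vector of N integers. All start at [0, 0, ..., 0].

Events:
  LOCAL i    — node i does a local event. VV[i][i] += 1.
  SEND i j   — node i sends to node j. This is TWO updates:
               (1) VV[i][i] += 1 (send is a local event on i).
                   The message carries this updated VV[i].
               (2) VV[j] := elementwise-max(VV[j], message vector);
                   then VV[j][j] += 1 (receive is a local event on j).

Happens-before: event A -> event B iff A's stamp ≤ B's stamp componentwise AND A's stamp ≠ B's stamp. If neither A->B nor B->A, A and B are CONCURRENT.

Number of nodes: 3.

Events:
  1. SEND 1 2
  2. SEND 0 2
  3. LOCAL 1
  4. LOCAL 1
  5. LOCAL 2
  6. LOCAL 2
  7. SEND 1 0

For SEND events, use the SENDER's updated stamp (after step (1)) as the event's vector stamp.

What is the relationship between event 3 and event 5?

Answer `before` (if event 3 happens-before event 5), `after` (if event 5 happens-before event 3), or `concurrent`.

Answer: concurrent

Derivation:
Initial: VV[0]=[0, 0, 0]
Initial: VV[1]=[0, 0, 0]
Initial: VV[2]=[0, 0, 0]
Event 1: SEND 1->2: VV[1][1]++ -> VV[1]=[0, 1, 0], msg_vec=[0, 1, 0]; VV[2]=max(VV[2],msg_vec) then VV[2][2]++ -> VV[2]=[0, 1, 1]
Event 2: SEND 0->2: VV[0][0]++ -> VV[0]=[1, 0, 0], msg_vec=[1, 0, 0]; VV[2]=max(VV[2],msg_vec) then VV[2][2]++ -> VV[2]=[1, 1, 2]
Event 3: LOCAL 1: VV[1][1]++ -> VV[1]=[0, 2, 0]
Event 4: LOCAL 1: VV[1][1]++ -> VV[1]=[0, 3, 0]
Event 5: LOCAL 2: VV[2][2]++ -> VV[2]=[1, 1, 3]
Event 6: LOCAL 2: VV[2][2]++ -> VV[2]=[1, 1, 4]
Event 7: SEND 1->0: VV[1][1]++ -> VV[1]=[0, 4, 0], msg_vec=[0, 4, 0]; VV[0]=max(VV[0],msg_vec) then VV[0][0]++ -> VV[0]=[2, 4, 0]
Event 3 stamp: [0, 2, 0]
Event 5 stamp: [1, 1, 3]
[0, 2, 0] <= [1, 1, 3]? False
[1, 1, 3] <= [0, 2, 0]? False
Relation: concurrent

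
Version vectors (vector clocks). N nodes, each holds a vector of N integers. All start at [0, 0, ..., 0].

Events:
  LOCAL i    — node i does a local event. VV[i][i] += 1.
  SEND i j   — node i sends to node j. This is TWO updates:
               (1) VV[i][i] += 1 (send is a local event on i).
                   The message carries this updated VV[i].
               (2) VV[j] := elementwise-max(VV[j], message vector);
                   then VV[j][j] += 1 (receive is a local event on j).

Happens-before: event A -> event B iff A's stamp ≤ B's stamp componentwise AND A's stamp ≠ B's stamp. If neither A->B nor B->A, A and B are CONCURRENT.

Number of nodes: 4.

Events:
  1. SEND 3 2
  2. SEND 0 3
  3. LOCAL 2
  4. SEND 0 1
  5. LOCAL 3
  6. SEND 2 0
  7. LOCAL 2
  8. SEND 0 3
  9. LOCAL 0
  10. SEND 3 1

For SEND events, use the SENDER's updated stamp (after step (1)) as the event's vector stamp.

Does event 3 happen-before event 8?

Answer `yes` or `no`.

Initial: VV[0]=[0, 0, 0, 0]
Initial: VV[1]=[0, 0, 0, 0]
Initial: VV[2]=[0, 0, 0, 0]
Initial: VV[3]=[0, 0, 0, 0]
Event 1: SEND 3->2: VV[3][3]++ -> VV[3]=[0, 0, 0, 1], msg_vec=[0, 0, 0, 1]; VV[2]=max(VV[2],msg_vec) then VV[2][2]++ -> VV[2]=[0, 0, 1, 1]
Event 2: SEND 0->3: VV[0][0]++ -> VV[0]=[1, 0, 0, 0], msg_vec=[1, 0, 0, 0]; VV[3]=max(VV[3],msg_vec) then VV[3][3]++ -> VV[3]=[1, 0, 0, 2]
Event 3: LOCAL 2: VV[2][2]++ -> VV[2]=[0, 0, 2, 1]
Event 4: SEND 0->1: VV[0][0]++ -> VV[0]=[2, 0, 0, 0], msg_vec=[2, 0, 0, 0]; VV[1]=max(VV[1],msg_vec) then VV[1][1]++ -> VV[1]=[2, 1, 0, 0]
Event 5: LOCAL 3: VV[3][3]++ -> VV[3]=[1, 0, 0, 3]
Event 6: SEND 2->0: VV[2][2]++ -> VV[2]=[0, 0, 3, 1], msg_vec=[0, 0, 3, 1]; VV[0]=max(VV[0],msg_vec) then VV[0][0]++ -> VV[0]=[3, 0, 3, 1]
Event 7: LOCAL 2: VV[2][2]++ -> VV[2]=[0, 0, 4, 1]
Event 8: SEND 0->3: VV[0][0]++ -> VV[0]=[4, 0, 3, 1], msg_vec=[4, 0, 3, 1]; VV[3]=max(VV[3],msg_vec) then VV[3][3]++ -> VV[3]=[4, 0, 3, 4]
Event 9: LOCAL 0: VV[0][0]++ -> VV[0]=[5, 0, 3, 1]
Event 10: SEND 3->1: VV[3][3]++ -> VV[3]=[4, 0, 3, 5], msg_vec=[4, 0, 3, 5]; VV[1]=max(VV[1],msg_vec) then VV[1][1]++ -> VV[1]=[4, 2, 3, 5]
Event 3 stamp: [0, 0, 2, 1]
Event 8 stamp: [4, 0, 3, 1]
[0, 0, 2, 1] <= [4, 0, 3, 1]? True. Equal? False. Happens-before: True

Answer: yes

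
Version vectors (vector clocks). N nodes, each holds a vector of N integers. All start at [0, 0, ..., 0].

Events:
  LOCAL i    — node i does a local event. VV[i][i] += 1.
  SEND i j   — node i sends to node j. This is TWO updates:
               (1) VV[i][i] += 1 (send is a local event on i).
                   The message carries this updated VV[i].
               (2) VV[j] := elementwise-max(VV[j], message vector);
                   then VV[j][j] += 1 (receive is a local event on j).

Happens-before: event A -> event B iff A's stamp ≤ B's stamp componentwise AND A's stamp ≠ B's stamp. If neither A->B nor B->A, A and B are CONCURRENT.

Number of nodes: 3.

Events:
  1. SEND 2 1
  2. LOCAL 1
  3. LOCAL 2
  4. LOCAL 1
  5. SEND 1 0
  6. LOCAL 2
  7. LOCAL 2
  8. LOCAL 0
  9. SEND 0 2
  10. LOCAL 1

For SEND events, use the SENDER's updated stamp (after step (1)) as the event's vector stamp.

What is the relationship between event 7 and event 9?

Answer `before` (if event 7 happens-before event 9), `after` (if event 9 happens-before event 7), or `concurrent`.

Initial: VV[0]=[0, 0, 0]
Initial: VV[1]=[0, 0, 0]
Initial: VV[2]=[0, 0, 0]
Event 1: SEND 2->1: VV[2][2]++ -> VV[2]=[0, 0, 1], msg_vec=[0, 0, 1]; VV[1]=max(VV[1],msg_vec) then VV[1][1]++ -> VV[1]=[0, 1, 1]
Event 2: LOCAL 1: VV[1][1]++ -> VV[1]=[0, 2, 1]
Event 3: LOCAL 2: VV[2][2]++ -> VV[2]=[0, 0, 2]
Event 4: LOCAL 1: VV[1][1]++ -> VV[1]=[0, 3, 1]
Event 5: SEND 1->0: VV[1][1]++ -> VV[1]=[0, 4, 1], msg_vec=[0, 4, 1]; VV[0]=max(VV[0],msg_vec) then VV[0][0]++ -> VV[0]=[1, 4, 1]
Event 6: LOCAL 2: VV[2][2]++ -> VV[2]=[0, 0, 3]
Event 7: LOCAL 2: VV[2][2]++ -> VV[2]=[0, 0, 4]
Event 8: LOCAL 0: VV[0][0]++ -> VV[0]=[2, 4, 1]
Event 9: SEND 0->2: VV[0][0]++ -> VV[0]=[3, 4, 1], msg_vec=[3, 4, 1]; VV[2]=max(VV[2],msg_vec) then VV[2][2]++ -> VV[2]=[3, 4, 5]
Event 10: LOCAL 1: VV[1][1]++ -> VV[1]=[0, 5, 1]
Event 7 stamp: [0, 0, 4]
Event 9 stamp: [3, 4, 1]
[0, 0, 4] <= [3, 4, 1]? False
[3, 4, 1] <= [0, 0, 4]? False
Relation: concurrent

Answer: concurrent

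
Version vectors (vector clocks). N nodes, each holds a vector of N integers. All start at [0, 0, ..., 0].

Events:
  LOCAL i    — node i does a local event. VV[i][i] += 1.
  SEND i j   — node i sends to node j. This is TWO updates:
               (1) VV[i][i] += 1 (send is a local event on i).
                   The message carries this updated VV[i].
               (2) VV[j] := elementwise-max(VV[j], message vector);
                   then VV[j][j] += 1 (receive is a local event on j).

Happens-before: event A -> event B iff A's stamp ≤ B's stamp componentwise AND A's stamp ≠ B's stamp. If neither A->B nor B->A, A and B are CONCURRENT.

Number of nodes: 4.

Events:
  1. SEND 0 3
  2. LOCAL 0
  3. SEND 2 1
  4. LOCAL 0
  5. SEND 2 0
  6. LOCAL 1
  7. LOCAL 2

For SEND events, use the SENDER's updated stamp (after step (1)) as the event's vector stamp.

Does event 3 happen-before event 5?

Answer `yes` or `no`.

Initial: VV[0]=[0, 0, 0, 0]
Initial: VV[1]=[0, 0, 0, 0]
Initial: VV[2]=[0, 0, 0, 0]
Initial: VV[3]=[0, 0, 0, 0]
Event 1: SEND 0->3: VV[0][0]++ -> VV[0]=[1, 0, 0, 0], msg_vec=[1, 0, 0, 0]; VV[3]=max(VV[3],msg_vec) then VV[3][3]++ -> VV[3]=[1, 0, 0, 1]
Event 2: LOCAL 0: VV[0][0]++ -> VV[0]=[2, 0, 0, 0]
Event 3: SEND 2->1: VV[2][2]++ -> VV[2]=[0, 0, 1, 0], msg_vec=[0, 0, 1, 0]; VV[1]=max(VV[1],msg_vec) then VV[1][1]++ -> VV[1]=[0, 1, 1, 0]
Event 4: LOCAL 0: VV[0][0]++ -> VV[0]=[3, 0, 0, 0]
Event 5: SEND 2->0: VV[2][2]++ -> VV[2]=[0, 0, 2, 0], msg_vec=[0, 0, 2, 0]; VV[0]=max(VV[0],msg_vec) then VV[0][0]++ -> VV[0]=[4, 0, 2, 0]
Event 6: LOCAL 1: VV[1][1]++ -> VV[1]=[0, 2, 1, 0]
Event 7: LOCAL 2: VV[2][2]++ -> VV[2]=[0, 0, 3, 0]
Event 3 stamp: [0, 0, 1, 0]
Event 5 stamp: [0, 0, 2, 0]
[0, 0, 1, 0] <= [0, 0, 2, 0]? True. Equal? False. Happens-before: True

Answer: yes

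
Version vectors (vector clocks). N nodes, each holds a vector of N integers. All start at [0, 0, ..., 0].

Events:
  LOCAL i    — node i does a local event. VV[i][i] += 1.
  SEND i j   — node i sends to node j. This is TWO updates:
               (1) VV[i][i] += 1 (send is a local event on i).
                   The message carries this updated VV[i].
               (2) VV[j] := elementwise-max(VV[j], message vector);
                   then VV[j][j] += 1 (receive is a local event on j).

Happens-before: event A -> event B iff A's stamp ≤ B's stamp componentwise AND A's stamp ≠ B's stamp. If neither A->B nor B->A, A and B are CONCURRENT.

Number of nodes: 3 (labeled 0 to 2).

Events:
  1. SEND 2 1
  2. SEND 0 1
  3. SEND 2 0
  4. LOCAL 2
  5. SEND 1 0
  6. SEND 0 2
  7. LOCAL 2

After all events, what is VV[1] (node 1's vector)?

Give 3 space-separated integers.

Answer: 1 3 1

Derivation:
Initial: VV[0]=[0, 0, 0]
Initial: VV[1]=[0, 0, 0]
Initial: VV[2]=[0, 0, 0]
Event 1: SEND 2->1: VV[2][2]++ -> VV[2]=[0, 0, 1], msg_vec=[0, 0, 1]; VV[1]=max(VV[1],msg_vec) then VV[1][1]++ -> VV[1]=[0, 1, 1]
Event 2: SEND 0->1: VV[0][0]++ -> VV[0]=[1, 0, 0], msg_vec=[1, 0, 0]; VV[1]=max(VV[1],msg_vec) then VV[1][1]++ -> VV[1]=[1, 2, 1]
Event 3: SEND 2->0: VV[2][2]++ -> VV[2]=[0, 0, 2], msg_vec=[0, 0, 2]; VV[0]=max(VV[0],msg_vec) then VV[0][0]++ -> VV[0]=[2, 0, 2]
Event 4: LOCAL 2: VV[2][2]++ -> VV[2]=[0, 0, 3]
Event 5: SEND 1->0: VV[1][1]++ -> VV[1]=[1, 3, 1], msg_vec=[1, 3, 1]; VV[0]=max(VV[0],msg_vec) then VV[0][0]++ -> VV[0]=[3, 3, 2]
Event 6: SEND 0->2: VV[0][0]++ -> VV[0]=[4, 3, 2], msg_vec=[4, 3, 2]; VV[2]=max(VV[2],msg_vec) then VV[2][2]++ -> VV[2]=[4, 3, 4]
Event 7: LOCAL 2: VV[2][2]++ -> VV[2]=[4, 3, 5]
Final vectors: VV[0]=[4, 3, 2]; VV[1]=[1, 3, 1]; VV[2]=[4, 3, 5]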